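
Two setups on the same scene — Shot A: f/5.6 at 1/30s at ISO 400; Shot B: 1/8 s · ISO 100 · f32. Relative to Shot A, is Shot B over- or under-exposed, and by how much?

Aperture: f/5.6 → f/8 → f/11 → f/16 → f/22 → f/32 — 5 stops narrower (darker).
Shutter speed: 1/30 → 1/15 → 1/8 — 2 stops slower (brighter).
ISO: 400 → 200 → 100 — 2 stops lower (darker).
Net: −5 +2 −2 = −5 stops.

5 stops darker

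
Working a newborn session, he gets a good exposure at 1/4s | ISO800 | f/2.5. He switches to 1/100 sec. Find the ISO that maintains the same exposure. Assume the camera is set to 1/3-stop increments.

ISO 20000

Shutter speed: 1/4 → 1/5 → 1/6 → 1/8 → 1/10 → 1/13 → 1/15 → 1/20 → 1/25 → 1/30 → 1/40 → 1/50 → 1/60 → 1/80 → 1/100 — 4 2/3 stops shorter (darker).
Need 4 2/3 stops brighter from the ISO: 800 → 1000 → 1250 → 1600 → 2000 → 2500 → 3200 → 4000 → 5000 → 6400 → 8000 → 10000 → 12800 → 16000 → 20000.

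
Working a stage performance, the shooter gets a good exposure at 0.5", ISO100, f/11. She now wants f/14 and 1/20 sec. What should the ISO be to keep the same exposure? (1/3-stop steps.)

ISO 1600

Aperture: f/11 → f/13 → f/14 — 2/3 stop smaller aperture (darker).
Shutter speed: 0.5 → 0.4 → 0.3 → 1/4 → 1/5 → 1/6 → 1/8 → 1/10 → 1/13 → 1/15 → 1/20 — 3 1/3 stops faster (darker).
Net change so far: 4 stops darker. Offset with the ISO: 100 → 125 → 160 → 200 → 250 → 320 → 400 → 500 → 640 → 800 → 1000 → 1250 → 1600.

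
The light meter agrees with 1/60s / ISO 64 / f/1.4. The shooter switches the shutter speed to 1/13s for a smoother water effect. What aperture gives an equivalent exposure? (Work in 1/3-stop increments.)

Shutter speed: 1/60 → 1/50 → 1/40 → 1/30 → 1/25 → 1/20 → 1/15 → 1/13 — 2 1/3 stops longer (brighter).
Need 2 1/3 stops darker from the aperture: f/1.4 → f/1.6 → f/1.8 → f/2 → f/2.2 → f/2.5 → f/2.8 → f/3.2.

f/3.2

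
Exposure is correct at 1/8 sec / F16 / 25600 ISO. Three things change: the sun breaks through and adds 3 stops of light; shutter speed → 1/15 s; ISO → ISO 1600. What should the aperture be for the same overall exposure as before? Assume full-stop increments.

Scene light: 3 stops brighter.
Shutter speed: 1/8 → 1/15 — 1 stop shorter (darker).
ISO: 25600 → 12800 → 6400 → 3200 → 1600 — 4 stops dropped (darker).
Net so far: 2 stops darker. Aperture: f/16 → f/11 → f/8.

f/8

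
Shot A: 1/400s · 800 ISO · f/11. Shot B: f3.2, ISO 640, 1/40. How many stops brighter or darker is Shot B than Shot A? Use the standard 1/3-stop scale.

Aperture: f/11 → f/10 → f/9 → f/8 → f/7.1 → f/6.3 → f/5.6 → f/5 → f/4.5 → f/4 → f/3.5 → f/3.2 — 3 2/3 stops opened up (brighter).
Shutter speed: 1/400 → 1/320 → 1/250 → 1/200 → 1/160 → 1/125 → 1/100 → 1/80 → 1/60 → 1/50 → 1/40 — 3 1/3 stops longer (brighter).
ISO: 800 → 640 — 1/3 stop dropped (darker).
Net: +3 2/3 +3 1/3 −1/3 = +6 2/3 stops.

6 2/3 stops brighter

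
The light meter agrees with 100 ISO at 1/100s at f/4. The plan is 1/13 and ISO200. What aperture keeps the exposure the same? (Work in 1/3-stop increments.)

Shutter speed: 1/100 → 1/80 → 1/60 → 1/50 → 1/40 → 1/30 → 1/25 → 1/20 → 1/15 → 1/13 — 3 stops longer (brighter).
ISO: 100 → 125 → 160 → 200 — 1 stop higher (brighter).
Net change so far: 4 stops brighter. Offset with the aperture: f/4 → f/4.5 → f/5 → f/5.6 → f/6.3 → f/7.1 → f/8 → f/9 → f/10 → f/11 → f/13 → f/14 → f/16.

f/16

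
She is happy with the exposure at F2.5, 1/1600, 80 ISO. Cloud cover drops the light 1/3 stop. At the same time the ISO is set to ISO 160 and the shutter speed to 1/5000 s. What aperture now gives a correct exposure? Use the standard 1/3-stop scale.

Scene light: 1/3 stop darker.
ISO: 80 → 100 → 125 → 160 — 1 stop raised (brighter).
Shutter speed: 1/1600 → 1/2000 → 1/2500 → 1/3200 → 1/4000 → 1/5000 — 1 2/3 stops shorter (darker).
Net so far: 1 stop darker. Aperture: f/2.5 → f/2.2 → f/2 → f/1.8.

f/1.8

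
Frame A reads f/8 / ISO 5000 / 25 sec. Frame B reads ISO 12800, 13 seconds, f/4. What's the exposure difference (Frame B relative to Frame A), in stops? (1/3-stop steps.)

Aperture: f/8 → f/7.1 → f/6.3 → f/5.6 → f/5 → f/4.5 → f/4 — 2 stops wider (brighter).
Shutter speed: 25 → 20 → 15 → 13 — 1 stop faster (darker).
ISO: 5000 → 6400 → 8000 → 10000 → 12800 — 1 1/3 stops higher (brighter).
Net: +2 −1 +1 1/3 = +2 1/3 stops.

2 1/3 stops brighter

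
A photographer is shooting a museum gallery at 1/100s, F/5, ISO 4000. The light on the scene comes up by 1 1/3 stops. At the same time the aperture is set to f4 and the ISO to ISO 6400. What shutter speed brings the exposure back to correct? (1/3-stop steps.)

Scene light: 1 1/3 stops brighter.
Aperture: f/5 → f/4.5 → f/4 — 2/3 stop wider (brighter).
ISO: 4000 → 5000 → 6400 — 2/3 stop higher (brighter).
Net so far: 2 2/3 stops brighter. Shutter speed: 1/100 → 1/125 → 1/160 → 1/200 → 1/250 → 1/320 → 1/400 → 1/500 → 1/640.

1/640s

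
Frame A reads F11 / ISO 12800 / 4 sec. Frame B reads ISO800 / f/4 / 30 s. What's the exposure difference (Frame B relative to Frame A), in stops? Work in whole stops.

2 stops brighter

Aperture: f/11 → f/8 → f/5.6 → f/4 — 3 stops opened up (brighter).
Shutter speed: 4 → 8 → 15 → 30 — 3 stops longer (brighter).
ISO: 12800 → 6400 → 3200 → 1600 → 800 — 4 stops dropped (darker).
Net: +3 +3 −4 = +2 stops.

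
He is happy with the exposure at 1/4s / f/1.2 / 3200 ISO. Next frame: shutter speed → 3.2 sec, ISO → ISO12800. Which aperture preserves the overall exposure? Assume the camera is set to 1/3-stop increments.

Shutter speed: 1/4 → 0.3 → 0.4 → 0.5 → 0.6 → 0.8 → 1 → 1.3 → 1.6 → 2 → 2.5 → 3.2 — 3 2/3 stops slower (brighter).
ISO: 3200 → 4000 → 5000 → 6400 → 8000 → 10000 → 12800 — 2 stops higher (brighter).
Net change so far: 5 2/3 stops brighter. Offset with the aperture: f/1.2 → f/1.4 → f/1.6 → f/1.8 → f/2 → f/2.2 → f/2.5 → f/2.8 → f/3.2 → f/3.5 → f/4 → f/4.5 → f/5 → f/5.6 → f/6.3 → f/7.1 → f/8 → f/9.

f/9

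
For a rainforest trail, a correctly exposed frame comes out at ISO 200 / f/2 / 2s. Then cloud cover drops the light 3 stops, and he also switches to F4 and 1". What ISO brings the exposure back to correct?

Scene light: 3 stops darker.
Aperture: f/2 → f/2.8 → f/4 — 2 stops stopped down (darker).
Shutter speed: 2 → 1 — 1 stop shorter (darker).
Net so far: 6 stops darker. ISO: 200 → 400 → 800 → 1600 → 3200 → 6400 → 12800.

ISO 12800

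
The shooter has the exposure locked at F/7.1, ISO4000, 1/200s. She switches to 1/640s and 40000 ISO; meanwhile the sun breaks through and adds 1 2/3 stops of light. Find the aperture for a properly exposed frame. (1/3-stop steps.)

f/22

Scene light: 1 2/3 stops brighter.
Shutter speed: 1/200 → 1/250 → 1/320 → 1/400 → 1/500 → 1/640 — 1 2/3 stops faster (darker).
ISO: 4000 → 5000 → 6400 → 8000 → 10000 → 12800 → 16000 → 20000 → 25600 → 32000 → 40000 — 3 1/3 stops higher (brighter).
Net so far: 3 1/3 stops brighter. Aperture: f/7.1 → f/8 → f/9 → f/10 → f/11 → f/13 → f/14 → f/16 → f/18 → f/20 → f/22.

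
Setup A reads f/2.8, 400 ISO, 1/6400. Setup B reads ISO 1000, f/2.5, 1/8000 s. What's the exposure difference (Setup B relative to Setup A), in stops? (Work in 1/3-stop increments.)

1 1/3 stops brighter

Aperture: f/2.8 → f/2.5 — 1/3 stop wider (brighter).
Shutter speed: 1/6400 → 1/8000 — 1/3 stop faster (darker).
ISO: 400 → 500 → 640 → 800 → 1000 — 1 1/3 stops raised (brighter).
Net: +1/3 −1/3 +1 1/3 = +1 1/3 stops.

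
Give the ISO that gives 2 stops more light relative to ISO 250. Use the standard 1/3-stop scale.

ISO: 250 → 320 → 400 → 500 → 640 → 800 → 1000 — 2 stops higher (brighter).

ISO 1000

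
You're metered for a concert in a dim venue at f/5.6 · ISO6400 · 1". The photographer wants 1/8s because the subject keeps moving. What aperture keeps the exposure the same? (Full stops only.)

f/2

Shutter speed: 1 → 1/2 → 1/4 → 1/8 — 3 stops shorter (darker).
Need 3 stops brighter from the aperture: f/5.6 → f/4 → f/2.8 → f/2.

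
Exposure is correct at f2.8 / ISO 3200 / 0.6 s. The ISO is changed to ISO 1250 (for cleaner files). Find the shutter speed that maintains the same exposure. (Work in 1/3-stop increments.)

ISO: 3200 → 2500 → 2000 → 1600 → 1250 — 1 1/3 stops dropped (darker).
Need 1 1/3 stops brighter from the shutter speed: 0.6 → 0.8 → 1 → 1.3 → 1.6.

1.6 s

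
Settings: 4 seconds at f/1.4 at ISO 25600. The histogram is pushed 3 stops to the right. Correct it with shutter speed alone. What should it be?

Overexposed by 3 stops → need 3 stops darker.
Shutter speed: 4 → 2 → 1 → 1/2.

1/2s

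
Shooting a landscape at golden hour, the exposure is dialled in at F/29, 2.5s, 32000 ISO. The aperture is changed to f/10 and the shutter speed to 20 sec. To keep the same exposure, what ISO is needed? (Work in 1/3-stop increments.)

ISO 500

Aperture: f/29 → f/25 → f/22 → f/20 → f/18 → f/16 → f/14 → f/13 → f/11 → f/10 — 3 stops larger aperture (brighter).
Shutter speed: 2.5 → 3.2 → 4 → 5 → 6 → 8 → 10 → 13 → 15 → 20 — 3 stops longer (brighter).
Net change so far: 6 stops brighter. Offset with the ISO: 32000 → 25600 → 20000 → 16000 → 12800 → 10000 → 8000 → 6400 → 5000 → 4000 → 3200 → 2500 → 2000 → 1600 → 1250 → 1000 → 800 → 640 → 500.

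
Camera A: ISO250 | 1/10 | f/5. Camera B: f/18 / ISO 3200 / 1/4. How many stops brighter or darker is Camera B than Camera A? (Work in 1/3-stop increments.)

Aperture: f/5 → f/5.6 → f/6.3 → f/7.1 → f/8 → f/9 → f/10 → f/11 → f/13 → f/14 → f/16 → f/18 — 3 2/3 stops narrower (darker).
Shutter speed: 1/10 → 1/8 → 1/6 → 1/5 → 1/4 — 1 1/3 stops slower (brighter).
ISO: 250 → 320 → 400 → 500 → 640 → 800 → 1000 → 1250 → 1600 → 2000 → 2500 → 3200 — 3 2/3 stops higher (brighter).
Net: −3 2/3 +1 1/3 +3 2/3 = +1 1/3 stops.

1 1/3 stops brighter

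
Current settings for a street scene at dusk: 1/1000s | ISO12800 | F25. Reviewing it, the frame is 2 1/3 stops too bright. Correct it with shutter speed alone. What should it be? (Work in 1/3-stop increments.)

Overexposed by 2 1/3 stops → need 2 1/3 stops darker.
Shutter speed: 1/1000 → 1/1250 → 1/1600 → 1/2000 → 1/2500 → 1/3200 → 1/4000 → 1/5000.

1/5000s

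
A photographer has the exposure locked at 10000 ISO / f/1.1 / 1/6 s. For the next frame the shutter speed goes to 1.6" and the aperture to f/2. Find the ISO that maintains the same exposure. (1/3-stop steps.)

Shutter speed: 1/6 → 1/5 → 1/4 → 0.3 → 0.4 → 0.5 → 0.6 → 0.8 → 1 → 1.3 → 1.6 — 3 1/3 stops longer (brighter).
Aperture: f/1.1 → f/1.2 → f/1.4 → f/1.6 → f/1.8 → f/2 — 1 2/3 stops stopped down (darker).
Net change so far: 1 2/3 stops brighter. Offset with the ISO: 10000 → 8000 → 6400 → 5000 → 4000 → 3200.

ISO 3200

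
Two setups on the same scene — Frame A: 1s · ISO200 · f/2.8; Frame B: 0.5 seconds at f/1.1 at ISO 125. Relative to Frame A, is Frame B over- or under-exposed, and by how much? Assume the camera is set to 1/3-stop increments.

1 stop brighter

Aperture: f/2.8 → f/2.5 → f/2.2 → f/2 → f/1.8 → f/1.6 → f/1.4 → f/1.2 → f/1.1 — 2 2/3 stops opened up (brighter).
Shutter speed: 1 → 0.8 → 0.6 → 0.5 — 1 stop shorter (darker).
ISO: 200 → 160 → 125 — 2/3 stop lower (darker).
Net: +2 2/3 −1 −2/3 = +1 stop.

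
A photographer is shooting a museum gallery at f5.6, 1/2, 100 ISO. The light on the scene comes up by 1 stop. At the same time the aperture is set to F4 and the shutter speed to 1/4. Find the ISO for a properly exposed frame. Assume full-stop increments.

Scene light: 1 stop brighter.
Aperture: f/5.6 → f/4 — 1 stop larger aperture (brighter).
Shutter speed: 1/2 → 1/4 — 1 stop shorter (darker).
Net so far: 1 stop brighter. ISO: 100 → 50.

ISO 50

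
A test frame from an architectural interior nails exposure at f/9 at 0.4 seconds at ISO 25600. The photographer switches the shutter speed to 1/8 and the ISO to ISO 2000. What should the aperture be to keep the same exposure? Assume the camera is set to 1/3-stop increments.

Shutter speed: 0.4 → 0.3 → 1/4 → 1/5 → 1/6 → 1/8 — 1 2/3 stops faster (darker).
ISO: 25600 → 20000 → 16000 → 12800 → 10000 → 8000 → 6400 → 5000 → 4000 → 3200 → 2500 → 2000 — 3 2/3 stops dropped (darker).
Net change so far: 5 1/3 stops darker. Offset with the aperture: f/9 → f/8 → f/7.1 → f/6.3 → f/5.6 → f/5 → f/4.5 → f/4 → f/3.5 → f/3.2 → f/2.8 → f/2.5 → f/2.2 → f/2 → f/1.8 → f/1.6 → f/1.4.

f/1.4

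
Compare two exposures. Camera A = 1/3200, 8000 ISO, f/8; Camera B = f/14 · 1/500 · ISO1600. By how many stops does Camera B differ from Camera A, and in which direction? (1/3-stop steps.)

1 1/3 stops darker

Aperture: f/8 → f/9 → f/10 → f/11 → f/13 → f/14 — 1 2/3 stops stopped down (darker).
Shutter speed: 1/3200 → 1/2500 → 1/2000 → 1/1600 → 1/1250 → 1/1000 → 1/800 → 1/640 → 1/500 — 2 2/3 stops slower (brighter).
ISO: 8000 → 6400 → 5000 → 4000 → 3200 → 2500 → 2000 → 1600 — 2 1/3 stops dropped (darker).
Net: −1 2/3 +2 2/3 −2 1/3 = −1 1/3 stops.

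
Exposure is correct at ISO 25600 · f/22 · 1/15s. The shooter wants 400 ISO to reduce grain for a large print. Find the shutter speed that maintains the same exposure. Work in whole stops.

4 s

ISO: 25600 → 12800 → 6400 → 3200 → 1600 → 800 → 400 — 6 stops dropped (darker).
Need 6 stops brighter from the shutter speed: 1/15 → 1/8 → 1/4 → 1/2 → 1 → 2 → 4.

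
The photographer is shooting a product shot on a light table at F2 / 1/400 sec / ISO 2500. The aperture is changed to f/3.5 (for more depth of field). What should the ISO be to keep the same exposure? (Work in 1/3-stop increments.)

Aperture: f/2 → f/2.2 → f/2.5 → f/2.8 → f/3.2 → f/3.5 — 1 2/3 stops smaller aperture (darker).
Need 1 2/3 stops brighter from the ISO: 2500 → 3200 → 4000 → 5000 → 6400 → 8000.

ISO 8000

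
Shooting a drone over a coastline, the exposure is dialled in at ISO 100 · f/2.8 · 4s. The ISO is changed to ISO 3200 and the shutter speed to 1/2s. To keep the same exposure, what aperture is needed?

ISO: 100 → 200 → 400 → 800 → 1600 → 3200 — 5 stops higher (brighter).
Shutter speed: 4 → 2 → 1 → 1/2 — 3 stops shorter (darker).
Net change so far: 2 stops brighter. Offset with the aperture: f/2.8 → f/4 → f/5.6.

f/5.6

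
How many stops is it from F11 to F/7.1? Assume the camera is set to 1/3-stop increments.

f/11 → f/10 → f/9 → f/8 → f/7.1 — count the steps: 4 third-stops = 1 1/3 stops.

1 1/3 stops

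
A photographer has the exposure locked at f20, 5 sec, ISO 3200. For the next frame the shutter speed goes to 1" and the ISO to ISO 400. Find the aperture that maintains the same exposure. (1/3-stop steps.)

f/3.2

Shutter speed: 5 → 4 → 3.2 → 2.5 → 2 → 1.6 → 1.3 → 1 — 2 1/3 stops shorter (darker).
ISO: 3200 → 2500 → 2000 → 1600 → 1250 → 1000 → 800 → 640 → 500 → 400 — 3 stops dropped (darker).
Net change so far: 5 1/3 stops darker. Offset with the aperture: f/20 → f/18 → f/16 → f/14 → f/13 → f/11 → f/10 → f/9 → f/8 → f/7.1 → f/6.3 → f/5.6 → f/5 → f/4.5 → f/4 → f/3.5 → f/3.2.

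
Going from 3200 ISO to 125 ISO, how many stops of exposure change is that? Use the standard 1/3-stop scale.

4 2/3 stops

3200 → 2500 → 2000 → 1600 → 1250 → 1000 → 800 → 640 → 500 → 400 → 320 → 250 → 200 → 160 → 125 — count the steps: 14 third-stops = 4 2/3 stops.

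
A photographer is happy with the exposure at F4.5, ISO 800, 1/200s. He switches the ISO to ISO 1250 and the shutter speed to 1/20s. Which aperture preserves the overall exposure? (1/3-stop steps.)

ISO: 800 → 1000 → 1250 — 2/3 stop raised (brighter).
Shutter speed: 1/200 → 1/160 → 1/125 → 1/100 → 1/80 → 1/60 → 1/50 → 1/40 → 1/30 → 1/25 → 1/20 — 3 1/3 stops longer (brighter).
Net change so far: 4 stops brighter. Offset with the aperture: f/4.5 → f/5 → f/5.6 → f/6.3 → f/7.1 → f/8 → f/9 → f/10 → f/11 → f/13 → f/14 → f/16 → f/18.

f/18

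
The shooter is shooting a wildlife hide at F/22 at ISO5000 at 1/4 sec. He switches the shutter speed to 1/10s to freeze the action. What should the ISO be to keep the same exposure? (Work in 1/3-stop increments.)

ISO 12800

Shutter speed: 1/4 → 1/5 → 1/6 → 1/8 → 1/10 — 1 1/3 stops shorter (darker).
Need 1 1/3 stops brighter from the ISO: 5000 → 6400 → 8000 → 10000 → 12800.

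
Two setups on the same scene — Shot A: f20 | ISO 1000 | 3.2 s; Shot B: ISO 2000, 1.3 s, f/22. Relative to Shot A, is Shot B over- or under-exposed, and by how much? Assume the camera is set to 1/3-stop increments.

2/3 stop darker

Aperture: f/20 → f/22 — 1/3 stop stopped down (darker).
Shutter speed: 3.2 → 2.5 → 2 → 1.6 → 1.3 — 1 1/3 stops faster (darker).
ISO: 1000 → 1250 → 1600 → 2000 — 1 stop raised (brighter).
Net: −1/3 −1 1/3 +1 = −2/3 stops.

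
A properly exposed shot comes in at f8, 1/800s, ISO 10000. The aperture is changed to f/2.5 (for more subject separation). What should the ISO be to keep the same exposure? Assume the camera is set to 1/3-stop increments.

Aperture: f/8 → f/7.1 → f/6.3 → f/5.6 → f/5 → f/4.5 → f/4 → f/3.5 → f/3.2 → f/2.8 → f/2.5 — 3 1/3 stops larger aperture (brighter).
Need 3 1/3 stops darker from the ISO: 10000 → 8000 → 6400 → 5000 → 4000 → 3200 → 2500 → 2000 → 1600 → 1250 → 1000.

ISO 1000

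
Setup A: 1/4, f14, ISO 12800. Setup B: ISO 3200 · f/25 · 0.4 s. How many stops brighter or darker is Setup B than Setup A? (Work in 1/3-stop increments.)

Aperture: f/14 → f/16 → f/18 → f/20 → f/22 → f/25 — 1 2/3 stops stopped down (darker).
Shutter speed: 1/4 → 0.3 → 0.4 — 2/3 stop slower (brighter).
ISO: 12800 → 10000 → 8000 → 6400 → 5000 → 4000 → 3200 — 2 stops dropped (darker).
Net: −1 2/3 +2/3 −2 = −3 stops.

3 stops darker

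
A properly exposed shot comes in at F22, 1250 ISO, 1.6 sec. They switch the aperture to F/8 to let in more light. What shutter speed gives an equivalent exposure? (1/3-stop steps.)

1/5s

Aperture: f/22 → f/20 → f/18 → f/16 → f/14 → f/13 → f/11 → f/10 → f/9 → f/8 — 3 stops larger aperture (brighter).
Need 3 stops darker from the shutter speed: 1.6 → 1.3 → 1 → 0.8 → 0.6 → 0.5 → 0.4 → 0.3 → 1/4 → 1/5.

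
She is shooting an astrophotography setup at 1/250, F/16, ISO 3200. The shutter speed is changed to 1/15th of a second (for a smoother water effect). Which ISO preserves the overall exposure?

ISO 200

Shutter speed: 1/250 → 1/125 → 1/60 → 1/30 → 1/15 — 4 stops longer (brighter).
Need 4 stops darker from the ISO: 3200 → 1600 → 800 → 400 → 200.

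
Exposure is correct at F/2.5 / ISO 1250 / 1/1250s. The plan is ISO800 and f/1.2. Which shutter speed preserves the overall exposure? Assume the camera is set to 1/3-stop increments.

ISO: 1250 → 1000 → 800 — 2/3 stop dropped (darker).
Aperture: f/2.5 → f/2.2 → f/2 → f/1.8 → f/1.6 → f/1.4 → f/1.2 — 2 stops wider (brighter).
Net change so far: 1 1/3 stops brighter. Offset with the shutter speed: 1/1250 → 1/1600 → 1/2000 → 1/2500 → 1/3200.

1/3200s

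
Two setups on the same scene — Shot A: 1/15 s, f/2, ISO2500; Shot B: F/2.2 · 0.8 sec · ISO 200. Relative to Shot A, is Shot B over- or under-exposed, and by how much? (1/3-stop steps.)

Aperture: f/2 → f/2.2 — 1/3 stop narrower (darker).
Shutter speed: 1/15 → 1/13 → 1/10 → 1/8 → 1/6 → 1/5 → 1/4 → 0.3 → 0.4 → 0.5 → 0.6 → 0.8 — 3 2/3 stops longer (brighter).
ISO: 2500 → 2000 → 1600 → 1250 → 1000 → 800 → 640 → 500 → 400 → 320 → 250 → 200 — 3 2/3 stops lower (darker).
Net: −1/3 +3 2/3 −3 2/3 = −1/3 stops.

1/3 stop darker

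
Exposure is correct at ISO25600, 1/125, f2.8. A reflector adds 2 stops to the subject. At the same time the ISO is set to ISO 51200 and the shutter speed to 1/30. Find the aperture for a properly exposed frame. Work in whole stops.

Scene light: 2 stops brighter.
ISO: 25600 → 51200 — 1 stop higher (brighter).
Shutter speed: 1/125 → 1/60 → 1/30 — 2 stops slower (brighter).
Net so far: 5 stops brighter. Aperture: f/2.8 → f/4 → f/5.6 → f/8 → f/11 → f/16.

f/16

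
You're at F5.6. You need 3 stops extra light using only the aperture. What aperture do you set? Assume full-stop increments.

Aperture: f/5.6 → f/4 → f/2.8 → f/2 — 3 stops opened up (brighter).

f/2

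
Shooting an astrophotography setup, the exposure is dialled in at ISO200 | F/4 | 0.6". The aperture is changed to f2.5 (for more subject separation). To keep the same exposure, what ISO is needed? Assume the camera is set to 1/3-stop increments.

ISO 80

Aperture: f/4 → f/3.5 → f/3.2 → f/2.8 → f/2.5 — 1 1/3 stops larger aperture (brighter).
Need 1 1/3 stops darker from the ISO: 200 → 160 → 125 → 100 → 80.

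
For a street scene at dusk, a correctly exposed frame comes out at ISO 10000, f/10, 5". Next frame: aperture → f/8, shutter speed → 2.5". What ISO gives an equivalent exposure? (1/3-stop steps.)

Aperture: f/10 → f/9 → f/8 — 2/3 stop opened up (brighter).
Shutter speed: 5 → 4 → 3.2 → 2.5 — 1 stop shorter (darker).
Net change so far: 1/3 stop darker. Offset with the ISO: 10000 → 12800.

ISO 12800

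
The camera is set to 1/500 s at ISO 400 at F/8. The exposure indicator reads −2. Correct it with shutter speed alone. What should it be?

Underexposed by 2 stops → need 2 stops brighter.
Shutter speed: 1/500 → 1/250 → 1/125.

1/125s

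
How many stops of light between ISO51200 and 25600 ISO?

1 stop

51200 → 25600 — count the steps: 1 stop.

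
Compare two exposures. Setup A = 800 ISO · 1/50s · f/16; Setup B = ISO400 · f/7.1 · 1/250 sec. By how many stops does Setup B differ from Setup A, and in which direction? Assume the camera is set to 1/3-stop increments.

1 stop darker

Aperture: f/16 → f/14 → f/13 → f/11 → f/10 → f/9 → f/8 → f/7.1 — 2 1/3 stops larger aperture (brighter).
Shutter speed: 1/50 → 1/60 → 1/80 → 1/100 → 1/125 → 1/160 → 1/200 → 1/250 — 2 1/3 stops faster (darker).
ISO: 800 → 640 → 500 → 400 — 1 stop lower (darker).
Net: +2 1/3 −2 1/3 −1 = −1 stop.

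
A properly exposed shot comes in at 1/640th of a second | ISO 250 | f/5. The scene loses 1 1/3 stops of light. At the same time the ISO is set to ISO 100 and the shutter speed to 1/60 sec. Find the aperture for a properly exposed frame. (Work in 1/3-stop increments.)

Scene light: 1 1/3 stops darker.
ISO: 250 → 200 → 160 → 125 → 100 — 1 1/3 stops lower (darker).
Shutter speed: 1/640 → 1/500 → 1/400 → 1/320 → 1/250 → 1/200 → 1/160 → 1/125 → 1/100 → 1/80 → 1/60 — 3 1/3 stops slower (brighter).
Net so far: 2/3 stop brighter. Aperture: f/5 → f/5.6 → f/6.3.

f/6.3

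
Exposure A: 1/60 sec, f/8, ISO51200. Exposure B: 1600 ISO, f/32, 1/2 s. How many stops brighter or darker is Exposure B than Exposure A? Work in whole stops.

Aperture: f/8 → f/11 → f/16 → f/22 → f/32 — 4 stops narrower (darker).
Shutter speed: 1/60 → 1/30 → 1/15 → 1/8 → 1/4 → 1/2 — 5 stops longer (brighter).
ISO: 51200 → 25600 → 12800 → 6400 → 3200 → 1600 — 5 stops dropped (darker).
Net: −4 +5 −5 = −4 stops.

4 stops darker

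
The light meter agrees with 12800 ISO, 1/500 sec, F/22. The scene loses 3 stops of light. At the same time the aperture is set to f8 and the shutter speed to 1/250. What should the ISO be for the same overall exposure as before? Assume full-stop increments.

Scene light: 3 stops darker.
Aperture: f/22 → f/16 → f/11 → f/8 — 3 stops wider (brighter).
Shutter speed: 1/500 → 1/250 — 1 stop slower (brighter).
Net so far: 1 stop brighter. ISO: 12800 → 6400.

ISO 6400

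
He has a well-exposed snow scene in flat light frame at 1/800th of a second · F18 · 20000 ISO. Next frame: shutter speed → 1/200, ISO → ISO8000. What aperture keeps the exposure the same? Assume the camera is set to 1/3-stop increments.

f/22

Shutter speed: 1/800 → 1/640 → 1/500 → 1/400 → 1/320 → 1/250 → 1/200 — 2 stops slower (brighter).
ISO: 20000 → 16000 → 12800 → 10000 → 8000 — 1 1/3 stops dropped (darker).
Net change so far: 2/3 stop brighter. Offset with the aperture: f/18 → f/20 → f/22.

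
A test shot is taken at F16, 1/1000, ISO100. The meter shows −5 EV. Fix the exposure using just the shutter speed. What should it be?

1/30s

Underexposed by 5 stops → need 5 stops brighter.
Shutter speed: 1/1000 → 1/500 → 1/250 → 1/125 → 1/60 → 1/30.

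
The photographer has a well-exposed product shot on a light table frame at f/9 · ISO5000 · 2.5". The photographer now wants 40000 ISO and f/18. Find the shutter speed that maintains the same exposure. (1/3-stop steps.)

ISO: 5000 → 6400 → 8000 → 10000 → 12800 → 16000 → 20000 → 25600 → 32000 → 40000 — 3 stops higher (brighter).
Aperture: f/9 → f/10 → f/11 → f/13 → f/14 → f/16 → f/18 — 2 stops smaller aperture (darker).
Net change so far: 1 stop brighter. Offset with the shutter speed: 2.5 → 2 → 1.6 → 1.3.

1.3 s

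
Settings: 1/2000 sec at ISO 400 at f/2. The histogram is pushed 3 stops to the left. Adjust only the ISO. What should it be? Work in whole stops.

Underexposed by 3 stops → need 3 stops brighter.
ISO: 400 → 800 → 1600 → 3200.

ISO 3200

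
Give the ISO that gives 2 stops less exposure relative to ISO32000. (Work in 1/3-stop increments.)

ISO: 32000 → 25600 → 20000 → 16000 → 12800 → 10000 → 8000 — 2 stops lower (darker).

ISO 8000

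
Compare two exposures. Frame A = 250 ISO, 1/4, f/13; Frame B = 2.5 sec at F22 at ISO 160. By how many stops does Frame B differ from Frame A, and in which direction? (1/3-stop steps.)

Aperture: f/13 → f/14 → f/16 → f/18 → f/20 → f/22 — 1 2/3 stops stopped down (darker).
Shutter speed: 1/4 → 0.3 → 0.4 → 0.5 → 0.6 → 0.8 → 1 → 1.3 → 1.6 → 2 → 2.5 — 3 1/3 stops longer (brighter).
ISO: 250 → 200 → 160 — 2/3 stop lower (darker).
Net: −1 2/3 +3 1/3 −2/3 = +1 stop.

1 stop brighter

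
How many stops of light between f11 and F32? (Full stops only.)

f/11 → f/16 → f/22 → f/32 — count the steps: 3 stops.

3 stops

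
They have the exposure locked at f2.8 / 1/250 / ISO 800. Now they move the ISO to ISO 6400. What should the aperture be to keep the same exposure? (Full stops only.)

ISO: 800 → 1600 → 3200 → 6400 — 3 stops raised (brighter).
Need 3 stops darker from the aperture: f/2.8 → f/4 → f/5.6 → f/8.

f/8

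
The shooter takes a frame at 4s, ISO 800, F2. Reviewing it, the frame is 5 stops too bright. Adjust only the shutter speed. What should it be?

1/8s

Overexposed by 5 stops → need 5 stops darker.
Shutter speed: 4 → 2 → 1 → 1/2 → 1/4 → 1/8.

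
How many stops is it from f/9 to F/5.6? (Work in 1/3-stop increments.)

f/9 → f/8 → f/7.1 → f/6.3 → f/5.6 — count the steps: 4 third-stops = 1 1/3 stops.

1 1/3 stops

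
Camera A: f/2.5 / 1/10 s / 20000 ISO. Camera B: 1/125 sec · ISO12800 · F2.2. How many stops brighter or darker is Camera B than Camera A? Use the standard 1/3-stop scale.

Aperture: f/2.5 → f/2.2 — 1/3 stop opened up (brighter).
Shutter speed: 1/10 → 1/13 → 1/15 → 1/20 → 1/25 → 1/30 → 1/40 → 1/50 → 1/60 → 1/80 → 1/100 → 1/125 — 3 2/3 stops shorter (darker).
ISO: 20000 → 16000 → 12800 — 2/3 stop lower (darker).
Net: +1/3 −3 2/3 −2/3 = −4 stops.

4 stops darker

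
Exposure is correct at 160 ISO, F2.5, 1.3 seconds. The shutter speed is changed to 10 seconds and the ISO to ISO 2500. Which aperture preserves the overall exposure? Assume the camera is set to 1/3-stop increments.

f/29

Shutter speed: 1.3 → 1.6 → 2 → 2.5 → 3.2 → 4 → 5 → 6 → 8 → 10 — 3 stops slower (brighter).
ISO: 160 → 200 → 250 → 320 → 400 → 500 → 640 → 800 → 1000 → 1250 → 1600 → 2000 → 2500 — 4 stops higher (brighter).
Net change so far: 7 stops brighter. Offset with the aperture: f/2.5 → f/2.8 → f/3.2 → f/3.5 → f/4 → f/4.5 → f/5 → f/5.6 → f/6.3 → f/7.1 → f/8 → f/9 → f/10 → f/11 → f/13 → f/14 → f/16 → f/18 → f/20 → f/22 → f/25 → f/29.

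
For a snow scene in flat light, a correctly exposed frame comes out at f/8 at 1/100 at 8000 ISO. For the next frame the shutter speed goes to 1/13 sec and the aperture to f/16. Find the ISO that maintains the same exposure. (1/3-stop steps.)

ISO 4000

Shutter speed: 1/100 → 1/80 → 1/60 → 1/50 → 1/40 → 1/30 → 1/25 → 1/20 → 1/15 → 1/13 — 3 stops longer (brighter).
Aperture: f/8 → f/9 → f/10 → f/11 → f/13 → f/14 → f/16 — 2 stops stopped down (darker).
Net change so far: 1 stop brighter. Offset with the ISO: 8000 → 6400 → 5000 → 4000.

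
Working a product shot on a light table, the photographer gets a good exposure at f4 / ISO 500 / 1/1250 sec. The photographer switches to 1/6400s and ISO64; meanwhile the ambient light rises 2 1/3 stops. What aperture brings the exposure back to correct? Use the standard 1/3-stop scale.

Scene light: 2 1/3 stops brighter.
Shutter speed: 1/1250 → 1/1600 → 1/2000 → 1/2500 → 1/3200 → 1/4000 → 1/5000 → 1/6400 — 2 1/3 stops shorter (darker).
ISO: 500 → 400 → 320 → 250 → 200 → 160 → 125 → 100 → 80 → 64 — 3 stops dropped (darker).
Net so far: 3 stops darker. Aperture: f/4 → f/3.5 → f/3.2 → f/2.8 → f/2.5 → f/2.2 → f/2 → f/1.8 → f/1.6 → f/1.4.

f/1.4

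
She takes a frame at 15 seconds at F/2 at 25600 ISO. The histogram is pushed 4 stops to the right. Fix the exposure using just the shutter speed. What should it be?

Overexposed by 4 stops → need 4 stops darker.
Shutter speed: 15 → 8 → 4 → 2 → 1.

1 s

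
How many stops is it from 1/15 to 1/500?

1/15 → 1/30 → 1/60 → 1/125 → 1/250 → 1/500 — count the steps: 5 stops.

5 stops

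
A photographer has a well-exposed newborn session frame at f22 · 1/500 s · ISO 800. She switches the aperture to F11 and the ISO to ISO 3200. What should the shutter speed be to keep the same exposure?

Aperture: f/22 → f/16 → f/11 — 2 stops larger aperture (brighter).
ISO: 800 → 1600 → 3200 — 2 stops higher (brighter).
Net change so far: 4 stops brighter. Offset with the shutter speed: 1/500 → 1/1000 → 1/2000 → 1/4000 → 1/8000.

1/8000s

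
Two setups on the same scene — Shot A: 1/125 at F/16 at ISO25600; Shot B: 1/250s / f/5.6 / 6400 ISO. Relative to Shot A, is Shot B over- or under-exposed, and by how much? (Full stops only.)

same exposure (0 stops)

Aperture: f/16 → f/11 → f/8 → f/5.6 — 3 stops wider (brighter).
Shutter speed: 1/125 → 1/250 — 1 stop shorter (darker).
ISO: 25600 → 12800 → 6400 — 2 stops dropped (darker).
Net: +3 −1 −2 = 0 stops.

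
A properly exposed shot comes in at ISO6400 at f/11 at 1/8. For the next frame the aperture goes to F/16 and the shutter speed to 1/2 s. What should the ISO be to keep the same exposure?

ISO 3200

Aperture: f/11 → f/16 — 1 stop smaller aperture (darker).
Shutter speed: 1/8 → 1/4 → 1/2 — 2 stops slower (brighter).
Net change so far: 1 stop brighter. Offset with the ISO: 6400 → 3200.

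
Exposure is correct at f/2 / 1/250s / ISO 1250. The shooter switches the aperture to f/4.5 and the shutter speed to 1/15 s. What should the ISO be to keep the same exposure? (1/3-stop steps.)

Aperture: f/2 → f/2.2 → f/2.5 → f/2.8 → f/3.2 → f/3.5 → f/4 → f/4.5 — 2 1/3 stops stopped down (darker).
Shutter speed: 1/250 → 1/200 → 1/160 → 1/125 → 1/100 → 1/80 → 1/60 → 1/50 → 1/40 → 1/30 → 1/25 → 1/20 → 1/15 — 4 stops slower (brighter).
Net change so far: 1 2/3 stops brighter. Offset with the ISO: 1250 → 1000 → 800 → 640 → 500 → 400.

ISO 400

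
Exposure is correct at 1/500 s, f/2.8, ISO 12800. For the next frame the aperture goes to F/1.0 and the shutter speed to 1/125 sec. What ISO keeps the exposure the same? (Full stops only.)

Aperture: f/2.8 → f/2 → f/1.4 → f/1.0 — 3 stops wider (brighter).
Shutter speed: 1/500 → 1/250 → 1/125 — 2 stops longer (brighter).
Net change so far: 5 stops brighter. Offset with the ISO: 12800 → 6400 → 3200 → 1600 → 800 → 400.

ISO 400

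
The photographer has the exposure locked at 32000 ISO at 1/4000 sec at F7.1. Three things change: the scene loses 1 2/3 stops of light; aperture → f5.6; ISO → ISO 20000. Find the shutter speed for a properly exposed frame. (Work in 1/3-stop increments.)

Scene light: 1 2/3 stops darker.
Aperture: f/7.1 → f/6.3 → f/5.6 — 2/3 stop larger aperture (brighter).
ISO: 32000 → 25600 → 20000 — 2/3 stop lower (darker).
Net so far: 1 2/3 stops darker. Shutter speed: 1/4000 → 1/3200 → 1/2500 → 1/2000 → 1/1600 → 1/1250.

1/1250s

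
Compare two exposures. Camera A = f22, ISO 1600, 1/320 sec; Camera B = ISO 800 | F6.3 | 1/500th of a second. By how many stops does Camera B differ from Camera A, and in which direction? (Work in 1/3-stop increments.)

2 stops brighter

Aperture: f/22 → f/20 → f/18 → f/16 → f/14 → f/13 → f/11 → f/10 → f/9 → f/8 → f/7.1 → f/6.3 — 3 2/3 stops wider (brighter).
Shutter speed: 1/320 → 1/400 → 1/500 — 2/3 stop faster (darker).
ISO: 1600 → 1250 → 1000 → 800 — 1 stop dropped (darker).
Net: +3 2/3 −2/3 −1 = +2 stops.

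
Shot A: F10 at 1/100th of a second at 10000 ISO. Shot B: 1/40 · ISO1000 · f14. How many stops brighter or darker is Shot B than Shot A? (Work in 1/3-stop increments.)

3 stops darker

Aperture: f/10 → f/11 → f/13 → f/14 — 1 stop narrower (darker).
Shutter speed: 1/100 → 1/80 → 1/60 → 1/50 → 1/40 — 1 1/3 stops longer (brighter).
ISO: 10000 → 8000 → 6400 → 5000 → 4000 → 3200 → 2500 → 2000 → 1600 → 1250 → 1000 — 3 1/3 stops dropped (darker).
Net: −1 +1 1/3 −3 1/3 = −3 stops.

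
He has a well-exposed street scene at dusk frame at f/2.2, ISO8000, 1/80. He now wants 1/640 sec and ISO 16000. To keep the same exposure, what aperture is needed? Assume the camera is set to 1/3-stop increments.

f/1.1

Shutter speed: 1/80 → 1/100 → 1/125 → 1/160 → 1/200 → 1/250 → 1/320 → 1/400 → 1/500 → 1/640 — 3 stops faster (darker).
ISO: 8000 → 10000 → 12800 → 16000 — 1 stop higher (brighter).
Net change so far: 2 stops darker. Offset with the aperture: f/2.2 → f/2 → f/1.8 → f/1.6 → f/1.4 → f/1.2 → f/1.1.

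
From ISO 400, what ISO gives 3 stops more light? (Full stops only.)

ISO: 400 → 800 → 1600 → 3200 — 3 stops higher (brighter).

ISO 3200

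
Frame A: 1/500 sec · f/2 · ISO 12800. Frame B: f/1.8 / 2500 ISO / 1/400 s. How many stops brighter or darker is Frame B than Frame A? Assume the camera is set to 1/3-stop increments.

1 2/3 stops darker

Aperture: f/2 → f/1.8 — 1/3 stop larger aperture (brighter).
Shutter speed: 1/500 → 1/400 — 1/3 stop slower (brighter).
ISO: 12800 → 10000 → 8000 → 6400 → 5000 → 4000 → 3200 → 2500 — 2 1/3 stops dropped (darker).
Net: +1/3 +1/3 −2 1/3 = −1 2/3 stops.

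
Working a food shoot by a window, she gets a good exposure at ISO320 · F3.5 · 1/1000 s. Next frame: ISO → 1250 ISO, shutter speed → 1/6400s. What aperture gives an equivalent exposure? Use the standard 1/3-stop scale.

ISO: 320 → 400 → 500 → 640 → 800 → 1000 → 1250 — 2 stops higher (brighter).
Shutter speed: 1/1000 → 1/1250 → 1/1600 → 1/2000 → 1/2500 → 1/3200 → 1/4000 → 1/5000 → 1/6400 — 2 2/3 stops shorter (darker).
Net change so far: 2/3 stop darker. Offset with the aperture: f/3.5 → f/3.2 → f/2.8.

f/2.8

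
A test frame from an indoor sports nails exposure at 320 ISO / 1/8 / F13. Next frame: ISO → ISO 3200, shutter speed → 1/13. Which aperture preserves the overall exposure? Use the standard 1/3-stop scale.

f/32

ISO: 320 → 400 → 500 → 640 → 800 → 1000 → 1250 → 1600 → 2000 → 2500 → 3200 — 3 1/3 stops raised (brighter).
Shutter speed: 1/8 → 1/10 → 1/13 — 2/3 stop faster (darker).
Net change so far: 2 2/3 stops brighter. Offset with the aperture: f/13 → f/14 → f/16 → f/18 → f/20 → f/22 → f/25 → f/29 → f/32.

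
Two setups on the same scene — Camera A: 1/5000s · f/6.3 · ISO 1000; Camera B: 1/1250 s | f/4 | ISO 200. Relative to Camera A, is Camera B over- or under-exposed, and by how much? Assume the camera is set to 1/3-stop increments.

1 stop brighter

Aperture: f/6.3 → f/5.6 → f/5 → f/4.5 → f/4 — 1 1/3 stops wider (brighter).
Shutter speed: 1/5000 → 1/4000 → 1/3200 → 1/2500 → 1/2000 → 1/1600 → 1/1250 — 2 stops slower (brighter).
ISO: 1000 → 800 → 640 → 500 → 400 → 320 → 250 → 200 — 2 1/3 stops dropped (darker).
Net: +1 1/3 +2 −2 1/3 = +1 stop.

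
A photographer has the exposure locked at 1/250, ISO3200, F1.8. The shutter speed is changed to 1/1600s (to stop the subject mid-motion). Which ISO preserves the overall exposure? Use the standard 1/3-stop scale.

ISO 20000

Shutter speed: 1/250 → 1/320 → 1/400 → 1/500 → 1/640 → 1/800 → 1/1000 → 1/1250 → 1/1600 — 2 2/3 stops faster (darker).
Need 2 2/3 stops brighter from the ISO: 3200 → 4000 → 5000 → 6400 → 8000 → 10000 → 12800 → 16000 → 20000.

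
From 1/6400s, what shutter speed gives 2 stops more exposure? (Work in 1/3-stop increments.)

1/1600s

Shutter speed: 1/6400 → 1/5000 → 1/4000 → 1/3200 → 1/2500 → 1/2000 → 1/1600 — 2 stops slower (brighter).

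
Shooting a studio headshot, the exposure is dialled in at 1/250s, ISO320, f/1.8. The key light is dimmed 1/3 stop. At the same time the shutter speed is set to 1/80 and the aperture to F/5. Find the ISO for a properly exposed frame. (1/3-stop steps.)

Scene light: 1/3 stop darker.
Shutter speed: 1/250 → 1/200 → 1/160 → 1/125 → 1/100 → 1/80 — 1 2/3 stops slower (brighter).
Aperture: f/1.8 → f/2 → f/2.2 → f/2.5 → f/2.8 → f/3.2 → f/3.5 → f/4 → f/4.5 → f/5 — 3 stops stopped down (darker).
Net so far: 1 2/3 stops darker. ISO: 320 → 400 → 500 → 640 → 800 → 1000.

ISO 1000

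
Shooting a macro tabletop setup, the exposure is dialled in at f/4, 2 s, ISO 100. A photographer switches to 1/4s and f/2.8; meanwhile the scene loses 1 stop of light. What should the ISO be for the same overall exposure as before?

Scene light: 1 stop darker.
Shutter speed: 2 → 1 → 1/2 → 1/4 — 3 stops faster (darker).
Aperture: f/4 → f/2.8 — 1 stop opened up (brighter).
Net so far: 3 stops darker. ISO: 100 → 200 → 400 → 800.

ISO 800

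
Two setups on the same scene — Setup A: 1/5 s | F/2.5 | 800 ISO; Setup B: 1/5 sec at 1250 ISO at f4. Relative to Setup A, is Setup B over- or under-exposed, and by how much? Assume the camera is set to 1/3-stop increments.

2/3 stop darker

Aperture: f/2.5 → f/2.8 → f/3.2 → f/3.5 → f/4 — 1 1/3 stops smaller aperture (darker).
Shutter speed: unchanged.
ISO: 800 → 1000 → 1250 — 2/3 stop raised (brighter).
Net: −1 1/3 +2/3 = −2/3 stops.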